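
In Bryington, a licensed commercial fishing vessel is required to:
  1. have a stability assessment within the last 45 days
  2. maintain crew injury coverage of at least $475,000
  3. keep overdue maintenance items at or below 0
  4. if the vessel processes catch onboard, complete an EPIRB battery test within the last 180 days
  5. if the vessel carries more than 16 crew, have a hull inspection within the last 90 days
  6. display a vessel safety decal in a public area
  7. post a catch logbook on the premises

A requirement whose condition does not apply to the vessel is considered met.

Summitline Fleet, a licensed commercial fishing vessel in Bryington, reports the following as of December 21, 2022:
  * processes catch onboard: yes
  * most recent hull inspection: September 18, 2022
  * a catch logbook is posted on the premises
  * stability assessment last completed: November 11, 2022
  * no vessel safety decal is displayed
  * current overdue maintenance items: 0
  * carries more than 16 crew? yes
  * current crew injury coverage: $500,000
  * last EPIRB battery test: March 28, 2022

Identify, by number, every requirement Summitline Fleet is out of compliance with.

1. stability assessment 40 days ago vs limit 45 → met
2. crew injury coverage $500,000 ≥ $475,000 → met
3. overdue maintenance items 0 ≤ 0 → met
4. condition 'processes catch onboard' holds; EPIRB battery test 268 days ago vs limit 180 → not met
5. condition 'carries more than 16 crew' holds; hull inspection 94 days ago vs limit 90 → not met
6. vessel safety decal absent → not met
7. catch logbook present → met
Not met: 4, 5, 6

4, 5, 6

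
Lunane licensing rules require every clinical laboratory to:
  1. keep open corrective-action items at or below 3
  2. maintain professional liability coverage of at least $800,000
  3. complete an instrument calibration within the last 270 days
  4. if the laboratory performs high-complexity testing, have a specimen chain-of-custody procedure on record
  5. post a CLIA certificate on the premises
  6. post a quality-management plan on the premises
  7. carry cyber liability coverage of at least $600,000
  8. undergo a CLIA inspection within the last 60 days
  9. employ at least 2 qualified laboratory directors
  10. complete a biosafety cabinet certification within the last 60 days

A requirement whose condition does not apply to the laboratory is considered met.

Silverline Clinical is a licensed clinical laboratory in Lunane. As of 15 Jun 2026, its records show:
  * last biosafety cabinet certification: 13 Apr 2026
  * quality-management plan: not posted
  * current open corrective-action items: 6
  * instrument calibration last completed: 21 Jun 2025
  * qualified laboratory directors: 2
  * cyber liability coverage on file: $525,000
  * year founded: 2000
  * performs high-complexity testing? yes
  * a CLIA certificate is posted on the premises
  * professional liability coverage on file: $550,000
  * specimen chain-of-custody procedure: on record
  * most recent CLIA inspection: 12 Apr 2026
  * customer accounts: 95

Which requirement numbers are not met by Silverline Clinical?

1. open corrective-action items 6 > 3 → not met
2. professional liability coverage $550,000 < $800,000 → not met
3. instrument calibration 359 days ago vs limit 270 → not met
4. condition 'performs high-complexity testing' holds; specimen chain-of-custody procedure present → met
5. CLIA certificate present → met
6. quality-management plan absent → not met
7. cyber liability coverage $525,000 < $600,000 → not met
8. CLIA inspection 64 days ago vs limit 60 → not met
9. qualified laboratory directors 2 ≥ 2 → met
10. biosafety cabinet certification 63 days ago vs limit 60 → not met
Not met: 1, 2, 3, 6, 7, 8, 10

1, 2, 3, 6, 7, 8, 10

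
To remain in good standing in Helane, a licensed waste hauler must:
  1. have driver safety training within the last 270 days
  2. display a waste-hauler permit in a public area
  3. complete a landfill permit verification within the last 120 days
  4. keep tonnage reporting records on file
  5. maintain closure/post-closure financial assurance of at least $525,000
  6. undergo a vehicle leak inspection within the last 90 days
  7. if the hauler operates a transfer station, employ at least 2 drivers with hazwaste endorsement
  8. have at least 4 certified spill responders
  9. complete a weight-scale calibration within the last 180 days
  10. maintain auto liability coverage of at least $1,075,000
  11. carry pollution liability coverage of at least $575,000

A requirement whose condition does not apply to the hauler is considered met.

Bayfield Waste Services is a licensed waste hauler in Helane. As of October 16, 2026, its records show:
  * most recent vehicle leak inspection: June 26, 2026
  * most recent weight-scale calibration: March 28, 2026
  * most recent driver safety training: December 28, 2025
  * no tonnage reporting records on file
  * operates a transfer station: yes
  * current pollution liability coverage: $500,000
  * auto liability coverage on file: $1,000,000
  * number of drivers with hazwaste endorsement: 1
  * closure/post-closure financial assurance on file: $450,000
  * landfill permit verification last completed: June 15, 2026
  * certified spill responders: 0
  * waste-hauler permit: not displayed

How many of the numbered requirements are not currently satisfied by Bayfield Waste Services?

11

1. driver safety training 292 days ago vs limit 270 → not met
2. waste-hauler permit absent → not met
3. landfill permit verification 123 days ago vs limit 120 → not met
4. tonnage reporting records absent → not met
5. closure/post-closure financial assurance $450,000 < $525,000 → not met
6. vehicle leak inspection 112 days ago vs limit 90 → not met
7. condition 'operates a transfer station' holds; drivers with hazwaste endorsement 1 < 2 → not met
8. certified spill responders 0 < 4 → not met
9. weight-scale calibration 202 days ago vs limit 180 → not met
10. auto liability coverage $1,000,000 < $1,075,000 → not met
11. pollution liability coverage $500,000 < $575,000 → not met
Not met: 11 of 11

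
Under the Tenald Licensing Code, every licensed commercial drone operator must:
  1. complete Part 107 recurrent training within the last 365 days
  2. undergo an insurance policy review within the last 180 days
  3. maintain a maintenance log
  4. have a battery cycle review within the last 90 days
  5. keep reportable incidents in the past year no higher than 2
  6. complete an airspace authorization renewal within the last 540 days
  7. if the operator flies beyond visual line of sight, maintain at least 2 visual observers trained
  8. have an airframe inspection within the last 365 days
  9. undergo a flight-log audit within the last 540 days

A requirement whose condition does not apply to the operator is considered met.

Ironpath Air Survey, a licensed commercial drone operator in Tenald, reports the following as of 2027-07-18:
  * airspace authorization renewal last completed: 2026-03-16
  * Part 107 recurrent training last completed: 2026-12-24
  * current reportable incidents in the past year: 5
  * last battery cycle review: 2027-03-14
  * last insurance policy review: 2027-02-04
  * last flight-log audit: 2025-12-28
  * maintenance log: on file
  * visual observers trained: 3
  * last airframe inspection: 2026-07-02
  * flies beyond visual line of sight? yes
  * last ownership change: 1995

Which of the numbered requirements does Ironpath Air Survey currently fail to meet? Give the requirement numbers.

1. Part 107 recurrent training 206 days ago vs limit 365 → met
2. insurance policy review 164 days ago vs limit 180 → met
3. maintenance log present → met
4. battery cycle review 126 days ago vs limit 90 → not met
5. reportable incidents in the past year 5 > 2 → not met
6. airspace authorization renewal 489 days ago vs limit 540 → met
7. condition 'flies beyond visual line of sight' holds; visual observers trained 3 ≥ 2 → met
8. airframe inspection 381 days ago vs limit 365 → not met
9. flight-log audit 567 days ago vs limit 540 → not met
Not met: 4, 5, 8, 9

4, 5, 8, 9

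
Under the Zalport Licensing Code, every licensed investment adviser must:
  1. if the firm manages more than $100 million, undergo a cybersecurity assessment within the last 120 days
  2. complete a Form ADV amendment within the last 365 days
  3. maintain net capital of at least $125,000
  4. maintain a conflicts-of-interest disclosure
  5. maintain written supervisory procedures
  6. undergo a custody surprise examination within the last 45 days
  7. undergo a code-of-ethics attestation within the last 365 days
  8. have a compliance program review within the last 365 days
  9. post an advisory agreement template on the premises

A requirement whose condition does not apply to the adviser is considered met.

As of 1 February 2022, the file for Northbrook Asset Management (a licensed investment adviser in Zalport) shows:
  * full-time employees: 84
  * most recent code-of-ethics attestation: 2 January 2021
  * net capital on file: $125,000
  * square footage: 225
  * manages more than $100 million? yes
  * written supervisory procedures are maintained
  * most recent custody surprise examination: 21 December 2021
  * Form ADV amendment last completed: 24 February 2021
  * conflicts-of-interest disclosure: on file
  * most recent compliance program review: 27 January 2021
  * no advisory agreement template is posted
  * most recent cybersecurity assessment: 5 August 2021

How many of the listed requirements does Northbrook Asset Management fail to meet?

1. condition 'manages more than $100 million' holds; cybersecurity assessment 180 days ago vs limit 120 → not met
2. Form ADV amendment 342 days ago vs limit 365 → met
3. net capital $125,000 ≥ $125,000 → met
4. conflicts-of-interest disclosure present → met
5. written supervisory procedures present → met
6. custody surprise examination 42 days ago vs limit 45 → met
7. code-of-ethics attestation 395 days ago vs limit 365 → not met
8. compliance program review 370 days ago vs limit 365 → not met
9. advisory agreement template absent → not met
Not met: 4 of 9

4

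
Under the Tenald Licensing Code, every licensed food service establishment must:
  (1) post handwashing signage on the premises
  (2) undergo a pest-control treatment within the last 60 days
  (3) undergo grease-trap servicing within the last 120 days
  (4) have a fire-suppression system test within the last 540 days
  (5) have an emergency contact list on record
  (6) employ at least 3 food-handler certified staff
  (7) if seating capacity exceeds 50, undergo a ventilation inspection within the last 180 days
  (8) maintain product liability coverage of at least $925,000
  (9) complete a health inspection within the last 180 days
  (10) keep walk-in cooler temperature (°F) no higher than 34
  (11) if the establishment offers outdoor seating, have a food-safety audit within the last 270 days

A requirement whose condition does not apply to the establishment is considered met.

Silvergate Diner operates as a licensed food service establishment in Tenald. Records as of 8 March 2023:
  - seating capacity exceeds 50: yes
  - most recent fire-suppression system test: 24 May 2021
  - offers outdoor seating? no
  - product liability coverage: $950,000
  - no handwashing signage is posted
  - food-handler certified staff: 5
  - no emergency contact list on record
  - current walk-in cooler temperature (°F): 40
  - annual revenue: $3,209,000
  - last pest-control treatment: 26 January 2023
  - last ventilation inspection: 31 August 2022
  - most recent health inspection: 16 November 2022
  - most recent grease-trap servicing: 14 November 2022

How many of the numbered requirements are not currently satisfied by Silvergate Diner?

5

1. handwashing signage absent → not met
2. pest-control treatment 41 days ago vs limit 60 → met
3. grease-trap servicing 114 days ago vs limit 120 → met
4. fire-suppression system test 653 days ago vs limit 540 → not met
5. emergency contact list absent → not met
6. food-handler certified staff 5 ≥ 3 → met
7. condition 'seating capacity exceeds 50' holds; ventilation inspection 189 days ago vs limit 180 → not met
8. product liability coverage $950,000 ≥ $925,000 → met
9. health inspection 112 days ago vs limit 180 → met
10. walk-in cooler temperature (°F) 40 > 34 → not met
11. condition 'offers outdoor seating' does not hold → requirement n/a → met
Not met: 5 of 11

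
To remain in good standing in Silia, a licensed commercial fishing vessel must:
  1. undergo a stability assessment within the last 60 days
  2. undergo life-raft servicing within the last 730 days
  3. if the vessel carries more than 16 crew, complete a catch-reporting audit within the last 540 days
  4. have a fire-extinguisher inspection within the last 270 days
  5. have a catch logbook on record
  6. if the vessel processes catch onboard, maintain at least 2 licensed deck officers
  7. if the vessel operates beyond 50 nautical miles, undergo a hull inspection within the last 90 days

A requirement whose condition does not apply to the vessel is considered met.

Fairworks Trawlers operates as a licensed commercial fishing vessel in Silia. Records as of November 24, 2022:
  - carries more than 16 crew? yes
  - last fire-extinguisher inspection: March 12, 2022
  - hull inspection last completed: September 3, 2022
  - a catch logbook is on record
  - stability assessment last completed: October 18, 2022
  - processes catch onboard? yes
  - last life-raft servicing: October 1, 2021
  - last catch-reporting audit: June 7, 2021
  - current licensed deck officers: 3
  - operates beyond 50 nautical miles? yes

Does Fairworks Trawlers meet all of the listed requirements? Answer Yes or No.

Yes

1. stability assessment 37 days ago vs limit 60 → met
2. life-raft servicing 419 days ago vs limit 730 → met
3. condition 'carries more than 16 crew' holds; catch-reporting audit 535 days ago vs limit 540 → met
4. fire-extinguisher inspection 257 days ago vs limit 270 → met
5. catch logbook present → met
6. condition 'processes catch onboard' holds; licensed deck officers 3 ≥ 2 → met
7. condition 'operates beyond 50 nautical miles' holds; hull inspection 82 days ago vs limit 90 → met
All met.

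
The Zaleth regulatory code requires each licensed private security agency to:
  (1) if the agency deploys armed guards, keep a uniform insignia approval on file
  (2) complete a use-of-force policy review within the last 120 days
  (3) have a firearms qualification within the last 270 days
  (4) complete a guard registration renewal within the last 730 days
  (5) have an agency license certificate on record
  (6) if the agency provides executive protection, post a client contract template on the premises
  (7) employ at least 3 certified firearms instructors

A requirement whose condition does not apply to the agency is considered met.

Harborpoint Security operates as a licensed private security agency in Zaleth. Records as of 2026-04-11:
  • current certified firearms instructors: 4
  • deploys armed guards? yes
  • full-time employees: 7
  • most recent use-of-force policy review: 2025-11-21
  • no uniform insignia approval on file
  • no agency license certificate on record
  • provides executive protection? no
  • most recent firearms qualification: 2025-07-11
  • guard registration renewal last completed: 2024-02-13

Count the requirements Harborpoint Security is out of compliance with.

1. condition 'deploys armed guards' holds; uniform insignia approval absent → not met
2. use-of-force policy review 141 days ago vs limit 120 → not met
3. firearms qualification 274 days ago vs limit 270 → not met
4. guard registration renewal 788 days ago vs limit 730 → not met
5. agency license certificate absent → not met
6. condition 'provides executive protection' does not hold → requirement n/a → met
7. certified firearms instructors 4 ≥ 3 → met
Not met: 5 of 7

5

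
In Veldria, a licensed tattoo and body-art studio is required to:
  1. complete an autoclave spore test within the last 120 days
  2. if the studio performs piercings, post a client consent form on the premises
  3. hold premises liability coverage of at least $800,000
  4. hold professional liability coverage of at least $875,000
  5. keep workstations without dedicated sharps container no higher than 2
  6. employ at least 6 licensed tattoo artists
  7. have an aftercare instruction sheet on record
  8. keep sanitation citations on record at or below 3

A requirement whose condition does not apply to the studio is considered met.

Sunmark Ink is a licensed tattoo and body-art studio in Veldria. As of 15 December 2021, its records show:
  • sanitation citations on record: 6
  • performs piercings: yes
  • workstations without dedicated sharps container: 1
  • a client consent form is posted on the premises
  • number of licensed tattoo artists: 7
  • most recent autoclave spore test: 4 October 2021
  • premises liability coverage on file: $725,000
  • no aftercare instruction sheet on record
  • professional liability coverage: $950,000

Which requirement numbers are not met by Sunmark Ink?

1. autoclave spore test 72 days ago vs limit 120 → met
2. condition 'performs piercings' holds; client consent form present → met
3. premises liability coverage $725,000 < $800,000 → not met
4. professional liability coverage $950,000 ≥ $875,000 → met
5. workstations without dedicated sharps container 1 ≤ 2 → met
6. licensed tattoo artists 7 ≥ 6 → met
7. aftercare instruction sheet absent → not met
8. sanitation citations on record 6 > 3 → not met
Not met: 3, 7, 8

3, 7, 8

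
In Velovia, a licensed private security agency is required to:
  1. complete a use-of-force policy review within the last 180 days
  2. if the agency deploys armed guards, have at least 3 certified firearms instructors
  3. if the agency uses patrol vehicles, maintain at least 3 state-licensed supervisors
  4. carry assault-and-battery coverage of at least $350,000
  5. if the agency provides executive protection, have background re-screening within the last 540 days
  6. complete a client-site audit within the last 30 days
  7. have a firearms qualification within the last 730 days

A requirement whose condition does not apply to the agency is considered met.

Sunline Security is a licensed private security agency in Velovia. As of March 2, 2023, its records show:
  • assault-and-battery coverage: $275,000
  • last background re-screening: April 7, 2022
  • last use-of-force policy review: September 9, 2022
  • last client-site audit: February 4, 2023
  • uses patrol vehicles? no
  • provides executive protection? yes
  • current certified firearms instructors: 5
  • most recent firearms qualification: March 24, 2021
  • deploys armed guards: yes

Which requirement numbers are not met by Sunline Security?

1. use-of-force policy review 174 days ago vs limit 180 → met
2. condition 'deploys armed guards' holds; certified firearms instructors 5 ≥ 3 → met
3. condition 'uses patrol vehicles' does not hold → requirement n/a → met
4. assault-and-battery coverage $275,000 < $350,000 → not met
5. condition 'provides executive protection' holds; background re-screening 329 days ago vs limit 540 → met
6. client-site audit 26 days ago vs limit 30 → met
7. firearms qualification 708 days ago vs limit 730 → met
Not met: 4

4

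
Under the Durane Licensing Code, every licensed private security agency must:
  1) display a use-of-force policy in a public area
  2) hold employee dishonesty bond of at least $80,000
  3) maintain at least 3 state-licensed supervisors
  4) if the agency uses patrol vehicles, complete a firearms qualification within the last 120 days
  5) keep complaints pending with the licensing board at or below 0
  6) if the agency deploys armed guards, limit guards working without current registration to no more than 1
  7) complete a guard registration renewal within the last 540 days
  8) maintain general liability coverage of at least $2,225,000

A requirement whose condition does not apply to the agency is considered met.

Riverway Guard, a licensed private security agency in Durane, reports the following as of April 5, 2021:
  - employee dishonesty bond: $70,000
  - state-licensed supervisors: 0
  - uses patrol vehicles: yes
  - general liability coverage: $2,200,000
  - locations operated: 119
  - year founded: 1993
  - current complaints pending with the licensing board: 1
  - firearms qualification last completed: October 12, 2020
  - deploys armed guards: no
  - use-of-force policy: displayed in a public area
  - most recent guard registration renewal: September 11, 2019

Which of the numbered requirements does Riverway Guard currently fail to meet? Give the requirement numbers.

1. use-of-force policy present → met
2. employee dishonesty bond $70,000 < $80,000 → not met
3. state-licensed supervisors 0 < 3 → not met
4. condition 'uses patrol vehicles' holds; firearms qualification 175 days ago vs limit 120 → not met
5. complaints pending with the licensing board 1 > 0 → not met
6. condition 'deploys armed guards' does not hold → requirement n/a → met
7. guard registration renewal 572 days ago vs limit 540 → not met
8. general liability coverage $2,200,000 < $2,225,000 → not met
Not met: 2, 3, 4, 5, 7, 8

2, 3, 4, 5, 7, 8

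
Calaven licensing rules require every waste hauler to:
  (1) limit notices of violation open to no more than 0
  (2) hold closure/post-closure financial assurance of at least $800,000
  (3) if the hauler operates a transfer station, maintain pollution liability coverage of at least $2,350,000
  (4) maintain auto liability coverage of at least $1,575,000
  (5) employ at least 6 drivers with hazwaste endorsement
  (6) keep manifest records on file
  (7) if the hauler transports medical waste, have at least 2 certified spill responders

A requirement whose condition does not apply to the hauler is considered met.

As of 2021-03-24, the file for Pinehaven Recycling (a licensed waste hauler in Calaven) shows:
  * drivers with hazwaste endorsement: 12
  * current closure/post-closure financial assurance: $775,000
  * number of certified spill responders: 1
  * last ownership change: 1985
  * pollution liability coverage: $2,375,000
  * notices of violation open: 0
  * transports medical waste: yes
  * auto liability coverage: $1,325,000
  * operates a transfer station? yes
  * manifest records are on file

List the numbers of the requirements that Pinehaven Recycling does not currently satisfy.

1. notices of violation open 0 ≤ 0 → met
2. closure/post-closure financial assurance $775,000 < $800,000 → not met
3. condition 'operates a transfer station' holds; pollution liability coverage $2,375,000 ≥ $2,350,000 → met
4. auto liability coverage $1,325,000 < $1,575,000 → not met
5. drivers with hazwaste endorsement 12 ≥ 6 → met
6. manifest records present → met
7. condition 'transports medical waste' holds; certified spill responders 1 < 2 → not met
Not met: 2, 4, 7

2, 4, 7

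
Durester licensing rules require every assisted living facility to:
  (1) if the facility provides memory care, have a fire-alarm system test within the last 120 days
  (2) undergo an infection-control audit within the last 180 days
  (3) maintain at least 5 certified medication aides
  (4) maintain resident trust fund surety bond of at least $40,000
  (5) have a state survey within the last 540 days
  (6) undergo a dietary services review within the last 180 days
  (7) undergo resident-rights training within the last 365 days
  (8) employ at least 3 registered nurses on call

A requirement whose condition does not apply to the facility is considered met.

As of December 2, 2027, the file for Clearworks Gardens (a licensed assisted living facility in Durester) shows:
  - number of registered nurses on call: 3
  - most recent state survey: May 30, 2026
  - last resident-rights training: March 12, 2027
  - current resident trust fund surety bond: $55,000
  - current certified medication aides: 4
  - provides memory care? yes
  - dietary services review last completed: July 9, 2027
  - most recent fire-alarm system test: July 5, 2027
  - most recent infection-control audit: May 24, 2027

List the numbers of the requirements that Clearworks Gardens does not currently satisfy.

1. condition 'provides memory care' holds; fire-alarm system test 150 days ago vs limit 120 → not met
2. infection-control audit 192 days ago vs limit 180 → not met
3. certified medication aides 4 < 5 → not met
4. resident trust fund surety bond $55,000 ≥ $40,000 → met
5. state survey 551 days ago vs limit 540 → not met
6. dietary services review 146 days ago vs limit 180 → met
7. resident-rights training 265 days ago vs limit 365 → met
8. registered nurses on call 3 ≥ 3 → met
Not met: 1, 2, 3, 5

1, 2, 3, 5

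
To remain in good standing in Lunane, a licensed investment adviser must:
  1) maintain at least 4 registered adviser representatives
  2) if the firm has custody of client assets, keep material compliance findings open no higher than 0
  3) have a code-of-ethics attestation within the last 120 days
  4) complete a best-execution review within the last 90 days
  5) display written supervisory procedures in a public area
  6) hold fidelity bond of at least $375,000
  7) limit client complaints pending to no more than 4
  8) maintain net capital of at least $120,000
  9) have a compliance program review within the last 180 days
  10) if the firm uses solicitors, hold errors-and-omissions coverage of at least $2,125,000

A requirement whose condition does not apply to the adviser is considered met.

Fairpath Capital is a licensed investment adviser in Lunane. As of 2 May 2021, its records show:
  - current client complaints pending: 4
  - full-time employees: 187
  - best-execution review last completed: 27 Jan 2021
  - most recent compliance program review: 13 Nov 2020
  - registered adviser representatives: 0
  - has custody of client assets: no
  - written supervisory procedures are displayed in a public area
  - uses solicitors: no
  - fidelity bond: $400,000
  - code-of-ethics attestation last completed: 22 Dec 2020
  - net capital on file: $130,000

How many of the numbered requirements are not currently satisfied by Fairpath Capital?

1. registered adviser representatives 0 < 4 → not met
2. condition 'has custody of client assets' does not hold → requirement n/a → met
3. code-of-ethics attestation 131 days ago vs limit 120 → not met
4. best-execution review 95 days ago vs limit 90 → not met
5. written supervisory procedures present → met
6. fidelity bond $400,000 ≥ $375,000 → met
7. client complaints pending 4 ≤ 4 → met
8. net capital $130,000 ≥ $120,000 → met
9. compliance program review 170 days ago vs limit 180 → met
10. condition 'uses solicitors' does not hold → requirement n/a → met
Not met: 3 of 10

3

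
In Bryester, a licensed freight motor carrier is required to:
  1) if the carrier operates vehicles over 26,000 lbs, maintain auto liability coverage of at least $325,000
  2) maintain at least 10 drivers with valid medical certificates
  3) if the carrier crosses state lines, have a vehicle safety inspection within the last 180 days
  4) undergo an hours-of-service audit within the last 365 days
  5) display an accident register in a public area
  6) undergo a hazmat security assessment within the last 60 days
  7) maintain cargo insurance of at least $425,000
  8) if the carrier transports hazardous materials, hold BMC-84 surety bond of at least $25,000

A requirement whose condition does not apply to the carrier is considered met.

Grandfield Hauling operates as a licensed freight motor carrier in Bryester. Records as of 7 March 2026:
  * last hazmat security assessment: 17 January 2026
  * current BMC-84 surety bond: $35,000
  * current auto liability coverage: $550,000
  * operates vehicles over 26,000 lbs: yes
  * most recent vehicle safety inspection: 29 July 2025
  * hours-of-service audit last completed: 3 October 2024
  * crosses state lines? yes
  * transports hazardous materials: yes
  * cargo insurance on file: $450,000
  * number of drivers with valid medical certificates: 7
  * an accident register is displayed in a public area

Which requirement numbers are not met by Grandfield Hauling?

1. condition 'operates vehicles over 26,000 lbs' holds; auto liability coverage $550,000 ≥ $325,000 → met
2. drivers with valid medical certificates 7 < 10 → not met
3. condition 'crosses state lines' holds; vehicle safety inspection 221 days ago vs limit 180 → not met
4. hours-of-service audit 520 days ago vs limit 365 → not met
5. accident register present → met
6. hazmat security assessment 49 days ago vs limit 60 → met
7. cargo insurance $450,000 ≥ $425,000 → met
8. condition 'transports hazardous materials' holds; BMC-84 surety bond $35,000 ≥ $25,000 → met
Not met: 2, 3, 4

2, 3, 4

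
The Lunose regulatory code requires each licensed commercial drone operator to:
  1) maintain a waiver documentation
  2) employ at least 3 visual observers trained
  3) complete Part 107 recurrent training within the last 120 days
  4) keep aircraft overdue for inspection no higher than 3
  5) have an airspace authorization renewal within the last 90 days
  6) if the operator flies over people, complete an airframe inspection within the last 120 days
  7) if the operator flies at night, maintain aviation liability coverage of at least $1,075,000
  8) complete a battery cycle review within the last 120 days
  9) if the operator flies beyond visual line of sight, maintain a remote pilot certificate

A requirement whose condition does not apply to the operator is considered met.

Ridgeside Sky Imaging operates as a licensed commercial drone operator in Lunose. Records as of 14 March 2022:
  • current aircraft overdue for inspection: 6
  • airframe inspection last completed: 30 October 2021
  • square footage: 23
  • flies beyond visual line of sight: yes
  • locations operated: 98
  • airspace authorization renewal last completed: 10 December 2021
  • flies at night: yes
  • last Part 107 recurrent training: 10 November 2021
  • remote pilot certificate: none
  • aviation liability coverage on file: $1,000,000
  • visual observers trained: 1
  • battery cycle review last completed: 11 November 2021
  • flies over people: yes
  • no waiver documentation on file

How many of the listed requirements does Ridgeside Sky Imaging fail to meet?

1. waiver documentation absent → not met
2. visual observers trained 1 < 3 → not met
3. Part 107 recurrent training 124 days ago vs limit 120 → not met
4. aircraft overdue for inspection 6 > 3 → not met
5. airspace authorization renewal 94 days ago vs limit 90 → not met
6. condition 'flies over people' holds; airframe inspection 135 days ago vs limit 120 → not met
7. condition 'flies at night' holds; aviation liability coverage $1,000,000 < $1,075,000 → not met
8. battery cycle review 123 days ago vs limit 120 → not met
9. condition 'flies beyond visual line of sight' holds; remote pilot certificate absent → not met
Not met: 9 of 9

9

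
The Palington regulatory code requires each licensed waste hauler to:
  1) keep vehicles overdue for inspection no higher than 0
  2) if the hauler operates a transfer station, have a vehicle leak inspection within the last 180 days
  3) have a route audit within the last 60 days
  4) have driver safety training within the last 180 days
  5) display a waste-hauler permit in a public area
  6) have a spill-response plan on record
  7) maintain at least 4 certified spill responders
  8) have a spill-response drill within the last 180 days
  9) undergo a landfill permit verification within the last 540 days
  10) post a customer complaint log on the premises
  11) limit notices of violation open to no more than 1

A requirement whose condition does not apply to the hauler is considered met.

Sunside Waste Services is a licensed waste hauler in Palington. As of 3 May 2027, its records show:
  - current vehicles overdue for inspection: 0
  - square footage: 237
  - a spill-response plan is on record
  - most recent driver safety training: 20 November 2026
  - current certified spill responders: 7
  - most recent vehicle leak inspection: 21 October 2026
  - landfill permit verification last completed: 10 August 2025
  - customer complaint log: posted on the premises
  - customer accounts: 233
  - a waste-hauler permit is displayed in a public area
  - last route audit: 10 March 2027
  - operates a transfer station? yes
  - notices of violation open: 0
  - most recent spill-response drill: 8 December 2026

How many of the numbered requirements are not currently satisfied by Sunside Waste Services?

1. vehicles overdue for inspection 0 ≤ 0 → met
2. condition 'operates a transfer station' holds; vehicle leak inspection 194 days ago vs limit 180 → not met
3. route audit 54 days ago vs limit 60 → met
4. driver safety training 164 days ago vs limit 180 → met
5. waste-hauler permit present → met
6. spill-response plan present → met
7. certified spill responders 7 ≥ 4 → met
8. spill-response drill 146 days ago vs limit 180 → met
9. landfill permit verification 631 days ago vs limit 540 → not met
10. customer complaint log present → met
11. notices of violation open 0 ≤ 1 → met
Not met: 2 of 11

2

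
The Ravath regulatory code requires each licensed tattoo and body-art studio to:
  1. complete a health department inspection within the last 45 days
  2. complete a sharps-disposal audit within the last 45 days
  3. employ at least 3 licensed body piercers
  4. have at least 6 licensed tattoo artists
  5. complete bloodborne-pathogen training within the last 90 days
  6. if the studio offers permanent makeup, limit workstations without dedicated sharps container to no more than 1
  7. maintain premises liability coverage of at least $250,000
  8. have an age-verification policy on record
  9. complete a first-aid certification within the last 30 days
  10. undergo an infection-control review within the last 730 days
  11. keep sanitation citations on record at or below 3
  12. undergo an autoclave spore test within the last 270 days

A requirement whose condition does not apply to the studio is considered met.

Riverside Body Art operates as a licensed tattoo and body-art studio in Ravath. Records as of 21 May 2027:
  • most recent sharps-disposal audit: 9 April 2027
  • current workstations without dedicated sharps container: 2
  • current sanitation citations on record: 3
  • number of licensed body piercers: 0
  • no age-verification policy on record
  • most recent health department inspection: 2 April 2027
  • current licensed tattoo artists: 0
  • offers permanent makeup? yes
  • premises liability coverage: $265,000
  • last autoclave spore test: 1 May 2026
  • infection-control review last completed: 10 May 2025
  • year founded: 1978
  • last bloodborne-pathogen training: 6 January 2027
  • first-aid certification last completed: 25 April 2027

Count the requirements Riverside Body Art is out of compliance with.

8

1. health department inspection 49 days ago vs limit 45 → not met
2. sharps-disposal audit 42 days ago vs limit 45 → met
3. licensed body piercers 0 < 3 → not met
4. licensed tattoo artists 0 < 6 → not met
5. bloodborne-pathogen training 135 days ago vs limit 90 → not met
6. condition 'offers permanent makeup' holds; workstations without dedicated sharps container 2 > 1 → not met
7. premises liability coverage $265,000 ≥ $250,000 → met
8. age-verification policy absent → not met
9. first-aid certification 26 days ago vs limit 30 → met
10. infection-control review 741 days ago vs limit 730 → not met
11. sanitation citations on record 3 ≤ 3 → met
12. autoclave spore test 385 days ago vs limit 270 → not met
Not met: 8 of 12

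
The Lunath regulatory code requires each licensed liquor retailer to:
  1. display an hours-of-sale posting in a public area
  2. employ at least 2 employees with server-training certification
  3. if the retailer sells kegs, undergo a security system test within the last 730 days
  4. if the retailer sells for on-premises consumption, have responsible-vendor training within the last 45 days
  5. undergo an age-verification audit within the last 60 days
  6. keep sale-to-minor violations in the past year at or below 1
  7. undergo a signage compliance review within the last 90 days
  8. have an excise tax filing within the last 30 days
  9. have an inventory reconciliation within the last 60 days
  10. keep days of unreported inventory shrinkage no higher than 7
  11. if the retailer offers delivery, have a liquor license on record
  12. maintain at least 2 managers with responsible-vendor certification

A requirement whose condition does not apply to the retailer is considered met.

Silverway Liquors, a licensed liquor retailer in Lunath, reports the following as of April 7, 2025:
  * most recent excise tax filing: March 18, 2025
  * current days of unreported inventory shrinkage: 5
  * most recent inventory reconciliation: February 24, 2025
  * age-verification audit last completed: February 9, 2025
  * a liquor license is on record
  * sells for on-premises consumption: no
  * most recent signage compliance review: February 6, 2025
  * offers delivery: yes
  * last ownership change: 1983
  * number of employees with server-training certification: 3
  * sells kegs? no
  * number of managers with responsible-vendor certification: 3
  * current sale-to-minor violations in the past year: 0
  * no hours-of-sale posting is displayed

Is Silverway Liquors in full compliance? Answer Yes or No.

No

1. hours-of-sale posting absent → not met
2. employees with server-training certification 3 ≥ 2 → met
3. condition 'sells kegs' does not hold → requirement n/a → met
4. condition 'sells for on-premises consumption' does not hold → requirement n/a → met
5. age-verification audit 57 days ago vs limit 60 → met
6. sale-to-minor violations in the past year 0 ≤ 1 → met
7. signage compliance review 60 days ago vs limit 90 → met
8. excise tax filing 20 days ago vs limit 30 → met
9. inventory reconciliation 42 days ago vs limit 60 → met
10. days of unreported inventory shrinkage 5 ≤ 7 → met
11. condition 'offers delivery' holds; liquor license present → met
12. managers with responsible-vendor certification 3 ≥ 2 → met
Not met: 1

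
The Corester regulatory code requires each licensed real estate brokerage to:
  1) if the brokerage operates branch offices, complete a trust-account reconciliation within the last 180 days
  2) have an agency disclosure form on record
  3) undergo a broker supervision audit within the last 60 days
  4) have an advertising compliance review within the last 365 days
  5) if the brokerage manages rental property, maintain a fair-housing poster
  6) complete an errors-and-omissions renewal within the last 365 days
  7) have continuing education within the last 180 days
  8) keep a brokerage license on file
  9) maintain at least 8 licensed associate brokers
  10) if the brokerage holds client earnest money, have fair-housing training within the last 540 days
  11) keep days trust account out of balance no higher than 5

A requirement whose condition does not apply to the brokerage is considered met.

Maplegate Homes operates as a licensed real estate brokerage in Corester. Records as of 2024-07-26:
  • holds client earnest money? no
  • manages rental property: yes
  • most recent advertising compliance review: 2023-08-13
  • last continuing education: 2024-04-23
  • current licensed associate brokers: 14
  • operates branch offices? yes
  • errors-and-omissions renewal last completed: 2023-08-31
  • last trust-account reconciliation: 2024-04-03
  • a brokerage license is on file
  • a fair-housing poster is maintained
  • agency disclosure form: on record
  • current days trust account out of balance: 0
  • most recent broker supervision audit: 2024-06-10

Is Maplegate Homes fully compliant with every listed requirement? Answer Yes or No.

Yes

1. condition 'operates branch offices' holds; trust-account reconciliation 114 days ago vs limit 180 → met
2. agency disclosure form present → met
3. broker supervision audit 46 days ago vs limit 60 → met
4. advertising compliance review 348 days ago vs limit 365 → met
5. condition 'manages rental property' holds; fair-housing poster present → met
6. errors-and-omissions renewal 330 days ago vs limit 365 → met
7. continuing education 94 days ago vs limit 180 → met
8. brokerage license present → met
9. licensed associate brokers 14 ≥ 8 → met
10. condition 'holds client earnest money' does not hold → requirement n/a → met
11. days trust account out of balance 0 ≤ 5 → met
All met.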